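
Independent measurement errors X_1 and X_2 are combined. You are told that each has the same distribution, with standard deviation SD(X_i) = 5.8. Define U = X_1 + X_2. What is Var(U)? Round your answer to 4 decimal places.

67.2800

Var(X_i) = (5.8)² = 33.64
By independence, Var(U) = (1)²Var(X_1) + (1)²Var(X_2)
= (1)²·33.64 + (1)²·33.64 = 67.28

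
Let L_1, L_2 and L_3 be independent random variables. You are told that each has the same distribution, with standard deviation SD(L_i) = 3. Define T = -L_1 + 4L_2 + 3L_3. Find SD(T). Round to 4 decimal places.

15.2971

V(L_i) = (3)² = 9
By independence, V(T) = (-1)²V(L_1) + (4)²V(L_2) + (3)²V(L_3)
= (-1)²·9 + (4)²·9 + (3)²·9 = 234
SD(T) = √234 ≈ 15.2971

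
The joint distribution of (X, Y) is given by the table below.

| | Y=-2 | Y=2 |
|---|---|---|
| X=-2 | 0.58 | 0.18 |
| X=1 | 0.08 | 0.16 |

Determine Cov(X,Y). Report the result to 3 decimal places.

0.941

E[X] = -1.28,  E[Y] = -0.64
E[XY] = 1.76
Cov(X,Y) = E[XY] − E[X]E[Y] = 1.76 − (-1.28)(-0.64) = 0.9408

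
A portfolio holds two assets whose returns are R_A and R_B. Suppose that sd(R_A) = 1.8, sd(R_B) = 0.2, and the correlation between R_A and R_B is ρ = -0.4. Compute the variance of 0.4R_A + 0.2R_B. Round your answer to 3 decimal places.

0.497

V(R_A) = (1.8)² = 3.24;  V(R_B) = (0.2)² = 0.04
Cov(R_A,R_B) = ρ·sd(R_A)·sd(R_B) = -0.4·1.8·0.2 = -0.144
V(0.4R_A + 0.2R_B) = (0.4)²·V(R_A) + (0.2)²·V(R_B) + 2·(0.4)·(0.2)·Cov(R_A,R_B)
= 0.16·3.24 + 0.04·0.04 + 0.16·-0.144 = 0.49696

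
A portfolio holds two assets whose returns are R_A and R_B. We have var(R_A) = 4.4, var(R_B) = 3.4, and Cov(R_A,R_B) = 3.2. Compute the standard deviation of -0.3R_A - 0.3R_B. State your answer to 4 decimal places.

var(-0.3R_A - 0.3R_B) = (-0.3)²·var(R_A) + (-0.3)²·var(R_B) + 2·(-0.3)·(-0.3)·Cov(R_A,R_B)
= 0.09·4.4 + 0.09·3.4 + 0.18·3.2 = 1.278
SD(-0.3R_A - 0.3R_B) = √1.278 ≈ 1.1305

1.1305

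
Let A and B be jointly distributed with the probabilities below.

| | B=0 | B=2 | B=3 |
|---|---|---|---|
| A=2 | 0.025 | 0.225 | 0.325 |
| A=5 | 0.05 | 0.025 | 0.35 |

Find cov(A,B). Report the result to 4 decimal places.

E[A] = 3.275,  E[B] = 2.525
E[AB] = 8.35
cov(A,B) = E[AB] − E[A]E[B] = 8.35 − (3.275)(2.525) = 0.080625

0.0806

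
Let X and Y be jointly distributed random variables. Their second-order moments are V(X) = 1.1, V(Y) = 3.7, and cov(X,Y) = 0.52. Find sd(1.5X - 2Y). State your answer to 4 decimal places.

3.7623

V(1.5X - 2Y) = (1.5)²·V(X) + (-2)²·V(Y) + 2·(1.5)·(-2)·cov(X,Y)
= 2.25·1.1 + 4·3.7 + -6·0.52 = 14.155
sd(1.5X - 2Y) = √14.155 ≈ 3.7623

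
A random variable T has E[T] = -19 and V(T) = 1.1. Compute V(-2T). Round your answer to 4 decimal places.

V(-2T) = (-2)²·V(T) = 4·1.1 = 4.4

4.4000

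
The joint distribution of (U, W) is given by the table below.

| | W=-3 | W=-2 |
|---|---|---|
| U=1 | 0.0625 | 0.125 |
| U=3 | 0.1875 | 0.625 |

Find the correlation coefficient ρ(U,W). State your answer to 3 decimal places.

E[U] = 2.625,  E[W] = -2.25
E[UW] = -5.875
Cov(U,W) = E[UW] − E[U]E[W] = -5.875 − (2.625)(-2.25) = 0.03125
V(U) = 0.609375,  V(W) = 0.1875
ρ = 0.03125 / √(0.609375·0.1875) ≈ 0.092

0.092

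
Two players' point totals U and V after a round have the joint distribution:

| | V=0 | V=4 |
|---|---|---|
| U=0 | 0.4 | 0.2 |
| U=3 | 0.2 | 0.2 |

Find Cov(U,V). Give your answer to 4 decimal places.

E[U] = 1.2,  E[V] = 1.6
E[UV] = 2.4
Cov(U,V) = E[UV] − E[U]E[V] = 2.4 − (1.2)(1.6) = 0.48

0.4800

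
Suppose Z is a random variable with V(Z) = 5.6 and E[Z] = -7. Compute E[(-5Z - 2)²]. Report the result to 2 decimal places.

E[-5Z - 2] = -5·-7 − 2 = 33
V(-5Z - 2) = (-5)²·5.6 = 140
E[(-5Z - 2)²] = V((-5Z - 2)) + (E[(-5Z - 2)])² = 140 + (33)² = 1229

1229.00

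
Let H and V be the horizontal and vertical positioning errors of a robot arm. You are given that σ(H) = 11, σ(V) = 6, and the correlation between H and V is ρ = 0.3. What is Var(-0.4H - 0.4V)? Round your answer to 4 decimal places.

Var(H) = (11)² = 121;  Var(V) = (6)² = 36
Cov(H,V) = ρ·σ(H)·σ(V) = 0.3·11·6 = 19.8
Var(-0.4H - 0.4V) = (-0.4)²·Var(H) + (-0.4)²·Var(V) + 2·(-0.4)·(-0.4)·Cov(H,V)
= 0.16·121 + 0.16·36 + 0.32·19.8 = 31.456

31.4560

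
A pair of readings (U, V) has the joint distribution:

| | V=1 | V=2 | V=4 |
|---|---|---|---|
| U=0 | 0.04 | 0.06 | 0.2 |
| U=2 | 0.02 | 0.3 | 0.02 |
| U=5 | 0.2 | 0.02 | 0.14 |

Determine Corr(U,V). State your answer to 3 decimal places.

-0.280

E[U] = 2.48,  E[V] = 2.46
E[UV] = 5.4
cov(U,V) = E[UV] − E[U]E[V] = 5.4 − (2.48)(2.46) = -0.7008
Var(U) = 4.2096,  Var(V) = 1.4884
ρ = -0.7008 / √(4.2096·1.4884) ≈ -0.280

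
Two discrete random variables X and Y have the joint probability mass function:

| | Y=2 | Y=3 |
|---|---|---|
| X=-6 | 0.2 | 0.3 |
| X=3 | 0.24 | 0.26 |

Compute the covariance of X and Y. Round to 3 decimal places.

E[X] = -1.5,  E[Y] = 2.56
E[XY] = -4.02
Cov(X,Y) = E[XY] − E[X]E[Y] = -4.02 − (-1.5)(2.56) = -0.18

-0.180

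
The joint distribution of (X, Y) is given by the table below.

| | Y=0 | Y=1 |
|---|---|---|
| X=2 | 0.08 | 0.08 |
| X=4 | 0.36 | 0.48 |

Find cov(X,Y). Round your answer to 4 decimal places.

0.0192

E[X] = 3.68,  E[Y] = 0.56
E[XY] = 2.08
cov(X,Y) = E[XY] − E[X]E[Y] = 2.08 − (3.68)(0.56) = 0.0192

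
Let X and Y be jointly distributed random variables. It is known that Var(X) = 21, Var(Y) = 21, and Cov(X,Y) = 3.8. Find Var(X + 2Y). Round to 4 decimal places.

120.2000

Var(X + 2Y) = (1)²·Var(X) + (2)²·Var(Y) + 2·(1)·(2)·Cov(X,Y)
= 1·21 + 4·21 + 4·3.8 = 120.2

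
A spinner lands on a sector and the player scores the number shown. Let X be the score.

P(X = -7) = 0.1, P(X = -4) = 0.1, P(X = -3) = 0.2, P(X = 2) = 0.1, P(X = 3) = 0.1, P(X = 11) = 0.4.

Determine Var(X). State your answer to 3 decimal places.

E[X] = (-7)(0.1) + (-4)(0.1) + (-3)(0.2) + (2)(0.1) + (3)(0.1) + (11)(0.4) = 3.2
E[X²] = (-7)²(0.1) + (-4)²(0.1) + (-3)²(0.2) + (2)²(0.1) + (3)²(0.1) + (11)²(0.4) = 58
Var(X) = E[X²] − (E[X])² = 58 − (3.2)² = 47.76

47.760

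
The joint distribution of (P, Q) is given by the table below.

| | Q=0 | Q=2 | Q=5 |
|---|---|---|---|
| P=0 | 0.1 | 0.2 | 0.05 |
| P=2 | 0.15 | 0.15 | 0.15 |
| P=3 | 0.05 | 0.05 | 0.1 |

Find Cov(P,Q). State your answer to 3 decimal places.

0.450

E[P] = 1.5,  E[Q] = 2.3
E[PQ] = 3.9
Cov(P,Q) = E[PQ] − E[P]E[Q] = 3.9 − (1.5)(2.3) = 0.45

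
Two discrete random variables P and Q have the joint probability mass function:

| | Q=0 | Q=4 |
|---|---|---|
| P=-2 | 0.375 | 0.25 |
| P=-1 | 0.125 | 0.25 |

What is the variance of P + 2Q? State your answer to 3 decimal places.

17.234

E[P] = -1.625,  E[Q] = 2,  E[PQ] = -3
Var(P) = 2.875 − (-1.625)² = 0.234375;  Var(Q) = 8 − (2)² = 4
Cov(P,Q) = -3 − (-1.625)(2) = 0.25
Var(P + 2Q) = (1)²·0.234375 + (2)²·4 + 2·(1)·(2)·0.25 = 17.234375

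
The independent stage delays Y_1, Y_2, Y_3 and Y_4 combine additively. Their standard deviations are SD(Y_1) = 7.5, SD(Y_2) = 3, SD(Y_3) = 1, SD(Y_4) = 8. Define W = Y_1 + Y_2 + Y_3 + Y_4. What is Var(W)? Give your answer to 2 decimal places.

130.25

Var(Y_1) = 56.25, Var(Y_2) = 9, Var(Y_3) = 1, Var(Y_4) = 64
By independence, Var(W) = (1)²Var(Y_1) + (1)²Var(Y_2) + (1)²Var(Y_3) + (1)²Var(Y_4)
= (1)²·56.25 + (1)²·9 + (1)²·1 + (1)²·64 = 130.25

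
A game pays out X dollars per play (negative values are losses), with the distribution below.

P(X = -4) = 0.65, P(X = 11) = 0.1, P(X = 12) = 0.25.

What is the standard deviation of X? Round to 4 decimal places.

E[X] = (-4)(0.65) + (11)(0.1) + (12)(0.25) = 1.5
E[X²] = (-4)²(0.65) + (11)²(0.1) + (12)²(0.25) = 58.5
var(X) = E[X²] − (E[X])² = 58.5 − (1.5)² = 56.25
σ(X) = √56.25 ≈ 7.5000

7.5000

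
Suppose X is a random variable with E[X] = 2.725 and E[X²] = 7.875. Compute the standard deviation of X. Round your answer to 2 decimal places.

0.67

Var(X) = 7.875 − (2.725)² = 0.449375
SD(X) = √0.449375 ≈ 0.67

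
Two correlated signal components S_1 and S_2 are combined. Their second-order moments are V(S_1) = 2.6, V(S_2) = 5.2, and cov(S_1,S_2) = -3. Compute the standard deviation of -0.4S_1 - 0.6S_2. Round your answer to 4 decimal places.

0.9209

V(-0.4S_1 - 0.6S_2) = (-0.4)²·V(S_1) + (-0.6)²·V(S_2) + 2·(-0.4)·(-0.6)·cov(S_1,S_2)
= 0.16·2.6 + 0.36·5.2 + 0.48·-3 = 0.848
sd(-0.4S_1 - 0.6S_2) = √0.848 ≈ 0.9209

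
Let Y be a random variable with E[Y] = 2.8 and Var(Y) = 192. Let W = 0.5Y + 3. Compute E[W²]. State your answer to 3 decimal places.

67.360

E[0.5Y + 3] = 0.5·2.8 + 3 = 4.4
Var(0.5Y + 3) = (0.5)²·192 = 48
E[W²] = Var(W) + (E[W])² = 48 + (4.4)² = 67.36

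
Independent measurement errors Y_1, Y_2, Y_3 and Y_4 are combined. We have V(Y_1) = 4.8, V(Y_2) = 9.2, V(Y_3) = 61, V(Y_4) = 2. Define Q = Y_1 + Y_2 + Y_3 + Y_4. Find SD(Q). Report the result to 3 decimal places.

By independence, V(Q) = (1)²V(Y_1) + (1)²V(Y_2) + (1)²V(Y_3) + (1)²V(Y_4)
= (1)²·4.8 + (1)²·9.2 + (1)²·61 + (1)²·2 = 77
SD(Q) = √77 ≈ 8.775

8.775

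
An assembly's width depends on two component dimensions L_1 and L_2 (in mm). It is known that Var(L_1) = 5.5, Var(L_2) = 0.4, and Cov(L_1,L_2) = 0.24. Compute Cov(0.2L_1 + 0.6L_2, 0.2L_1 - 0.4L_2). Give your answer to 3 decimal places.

0.134

Cov(0.2L_1 + 0.6L_2, 0.2L_1 - 0.4L_2) = (0.2)(0.2)Var(L_1) + (0.6)(-0.4)Var(L_2) + [(0.2)(-0.4) + (0.6)(0.2)]Cov(L_1,L_2)
= 0.04·5.5 + -0.24·0.4 + 0.04·0.24 = 0.1336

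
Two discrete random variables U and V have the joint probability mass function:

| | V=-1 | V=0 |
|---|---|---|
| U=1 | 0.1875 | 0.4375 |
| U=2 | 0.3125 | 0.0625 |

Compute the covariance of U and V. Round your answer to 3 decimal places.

-0.125

E[U] = 1.375,  E[V] = -0.5
E[UV] = -0.8125
Cov(U,V) = E[UV] − E[U]E[V] = -0.8125 − (1.375)(-0.5) = -0.125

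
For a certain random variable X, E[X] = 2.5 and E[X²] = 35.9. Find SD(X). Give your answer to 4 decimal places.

var(X) = 35.9 − (2.5)² = 29.65
SD(X) = √29.65 ≈ 5.4452

5.4452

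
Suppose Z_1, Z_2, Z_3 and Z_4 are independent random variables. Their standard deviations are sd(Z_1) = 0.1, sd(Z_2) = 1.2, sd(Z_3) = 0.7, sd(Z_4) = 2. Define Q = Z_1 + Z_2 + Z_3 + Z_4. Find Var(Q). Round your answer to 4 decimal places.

5.9400

Var(Z_1) = 0.01, Var(Z_2) = 1.44, Var(Z_3) = 0.49, Var(Z_4) = 4
By independence, Var(Q) = (1)²Var(Z_1) + (1)²Var(Z_2) + (1)²Var(Z_3) + (1)²Var(Z_4)
= (1)²·0.01 + (1)²·1.44 + (1)²·0.49 + (1)²·4 = 5.94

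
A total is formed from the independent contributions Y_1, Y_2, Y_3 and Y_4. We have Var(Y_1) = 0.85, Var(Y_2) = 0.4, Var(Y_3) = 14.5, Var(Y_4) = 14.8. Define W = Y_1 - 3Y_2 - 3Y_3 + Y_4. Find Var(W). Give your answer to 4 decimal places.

By independence, Var(W) = (1)²Var(Y_1) + (-3)²Var(Y_2) + (-3)²Var(Y_3) + (1)²Var(Y_4)
= (1)²·0.85 + (-3)²·0.4 + (-3)²·14.5 + (1)²·14.8 = 149.75

149.7500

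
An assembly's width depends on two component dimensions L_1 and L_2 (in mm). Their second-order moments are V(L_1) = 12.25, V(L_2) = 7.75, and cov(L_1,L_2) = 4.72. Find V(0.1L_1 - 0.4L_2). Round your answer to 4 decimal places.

V(0.1L_1 - 0.4L_2) = (0.1)²·V(L_1) + (-0.4)²·V(L_2) + 2·(0.1)·(-0.4)·cov(L_1,L_2)
= 0.01·12.25 + 0.16·7.75 + -0.08·4.72 = 0.9849

0.9849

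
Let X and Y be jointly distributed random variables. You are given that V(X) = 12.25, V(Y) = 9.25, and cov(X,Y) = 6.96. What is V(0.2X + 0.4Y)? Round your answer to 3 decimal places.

3.084

V(0.2X + 0.4Y) = (0.2)²·V(X) + (0.4)²·V(Y) + 2·(0.2)·(0.4)·cov(X,Y)
= 0.04·12.25 + 0.16·9.25 + 0.16·6.96 = 3.0836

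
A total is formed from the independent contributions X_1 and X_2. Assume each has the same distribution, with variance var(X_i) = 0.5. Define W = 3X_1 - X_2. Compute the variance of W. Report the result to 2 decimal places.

5.00

By independence, var(W) = (3)²var(X_1) + (-1)²var(X_2)
= (3)²·0.5 + (-1)²·0.5 = 5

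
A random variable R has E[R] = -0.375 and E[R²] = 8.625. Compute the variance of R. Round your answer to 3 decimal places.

Var(R) = 8.625 − (-0.375)² = 8.484375

8.484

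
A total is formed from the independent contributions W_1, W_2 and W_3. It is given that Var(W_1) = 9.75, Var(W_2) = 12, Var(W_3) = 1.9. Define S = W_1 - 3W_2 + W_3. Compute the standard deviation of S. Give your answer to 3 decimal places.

By independence, Var(S) = (1)²Var(W_1) + (-3)²Var(W_2) + (1)²Var(W_3)
= (1)²·9.75 + (-3)²·12 + (1)²·1.9 = 119.65
SD(S) = √119.65 ≈ 10.938

10.938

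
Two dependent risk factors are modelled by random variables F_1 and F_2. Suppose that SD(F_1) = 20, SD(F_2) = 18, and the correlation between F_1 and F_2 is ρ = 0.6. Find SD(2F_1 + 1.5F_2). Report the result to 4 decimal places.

60.2080

Var(F_1) = (20)² = 400;  Var(F_2) = (18)² = 324
cov(F_1,F_2) = ρ·SD(F_1)·SD(F_2) = 0.6·20·18 = 216
Var(2F_1 + 1.5F_2) = (2)²·Var(F_1) + (1.5)²·Var(F_2) + 2·(2)·(1.5)·cov(F_1,F_2)
= 4·400 + 2.25·324 + 6·216 = 3625
SD(2F_1 + 1.5F_2) = √3625 ≈ 60.2080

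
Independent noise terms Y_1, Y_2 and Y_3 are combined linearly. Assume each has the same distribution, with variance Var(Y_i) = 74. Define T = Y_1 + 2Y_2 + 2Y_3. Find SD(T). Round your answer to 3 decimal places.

25.807

By independence, Var(T) = (1)²Var(Y_1) + (2)²Var(Y_2) + (2)²Var(Y_3)
= (1)²·74 + (2)²·74 + (2)²·74 = 666
SD(T) = √666 ≈ 25.807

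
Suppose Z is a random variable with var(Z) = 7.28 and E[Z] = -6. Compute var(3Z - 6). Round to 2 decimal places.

var(3Z - 6) = (3)²·var(Z) = 9·7.28 = 65.52

65.52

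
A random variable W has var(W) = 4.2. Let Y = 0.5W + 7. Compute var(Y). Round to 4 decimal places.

var(0.5W + 7) = (0.5)²·var(W) = 0.25·4.2 = 1.05

1.0500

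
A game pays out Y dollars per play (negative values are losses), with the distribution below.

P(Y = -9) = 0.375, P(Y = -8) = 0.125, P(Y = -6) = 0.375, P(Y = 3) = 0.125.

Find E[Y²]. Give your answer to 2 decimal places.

53.00

E[Y²] = (-9)²(0.375) + (-8)²(0.125) + (-6)²(0.375) + (3)²(0.125) = 53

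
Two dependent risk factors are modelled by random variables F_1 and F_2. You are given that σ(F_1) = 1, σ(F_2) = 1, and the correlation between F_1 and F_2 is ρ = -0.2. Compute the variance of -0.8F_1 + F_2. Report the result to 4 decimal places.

1.9600

var(F_1) = (1)² = 1;  var(F_2) = (1)² = 1
Cov(F_1,F_2) = ρ·σ(F_1)·σ(F_2) = -0.2·1·1 = -0.2
var(-0.8F_1 + F_2) = (-0.8)²·var(F_1) + (1)²·var(F_2) + 2·(-0.8)·(1)·Cov(F_1,F_2)
= 0.64·1 + 1·1 + -1.6·-0.2 = 1.96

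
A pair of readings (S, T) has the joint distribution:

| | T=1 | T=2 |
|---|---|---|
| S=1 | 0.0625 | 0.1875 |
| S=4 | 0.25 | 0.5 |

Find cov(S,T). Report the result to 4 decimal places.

-0.0469

E[S] = 3.25,  E[T] = 1.6875
E[ST] = 5.4375
cov(S,T) = E[ST] − E[S]E[T] = 5.4375 − (3.25)(1.6875) = -0.046875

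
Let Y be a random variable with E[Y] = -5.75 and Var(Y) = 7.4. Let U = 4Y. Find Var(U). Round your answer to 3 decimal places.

Var(4Y) = (4)²·Var(Y) = 16·7.4 = 118.4

118.400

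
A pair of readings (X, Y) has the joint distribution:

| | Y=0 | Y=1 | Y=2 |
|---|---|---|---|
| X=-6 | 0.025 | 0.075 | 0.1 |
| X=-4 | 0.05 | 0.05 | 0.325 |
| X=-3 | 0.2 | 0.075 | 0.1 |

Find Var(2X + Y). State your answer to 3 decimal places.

4.460

E[X] = -4.025,  E[Y] = 1.25,  E[XY] = -5.275
Var(X) = 17.375 − (-4.025)² = 1.174375;  Var(Y) = 2.3 − (1.25)² = 0.7375
Cov(X,Y) = -5.275 − (-4.025)(1.25) = -0.24375
Var(2X + Y) = (2)²·1.174375 + (1)²·0.7375 + 2·(2)·(1)·-0.24375 = 4.46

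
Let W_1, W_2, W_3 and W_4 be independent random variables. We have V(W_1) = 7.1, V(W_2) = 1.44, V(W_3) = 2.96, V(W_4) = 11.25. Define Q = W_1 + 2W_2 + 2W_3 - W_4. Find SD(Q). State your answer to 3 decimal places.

By independence, V(Q) = (1)²V(W_1) + (2)²V(W_2) + (2)²V(W_3) + (-1)²V(W_4)
= (1)²·7.1 + (2)²·1.44 + (2)²·2.96 + (-1)²·11.25 = 35.95
SD(Q) = √35.95 ≈ 5.996

5.996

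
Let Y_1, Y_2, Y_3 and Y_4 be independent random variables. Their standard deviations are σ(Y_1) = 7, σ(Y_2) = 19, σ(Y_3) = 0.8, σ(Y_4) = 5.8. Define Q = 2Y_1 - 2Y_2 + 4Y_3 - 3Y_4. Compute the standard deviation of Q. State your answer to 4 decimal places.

44.1928

var(Y_1) = 49, var(Y_2) = 361, var(Y_3) = 0.64, var(Y_4) = 33.64
By independence, var(Q) = (2)²var(Y_1) + (-2)²var(Y_2) + (4)²var(Y_3) + (-3)²var(Y_4)
= (2)²·49 + (-2)²·361 + (4)²·0.64 + (-3)²·33.64 = 1953
σ(Q) = √1953 ≈ 44.1928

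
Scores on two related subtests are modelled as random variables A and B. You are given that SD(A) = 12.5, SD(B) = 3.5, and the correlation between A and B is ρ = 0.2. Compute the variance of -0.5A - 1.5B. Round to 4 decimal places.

79.7500

var(A) = (12.5)² = 156.25;  var(B) = (3.5)² = 12.25
Cov(A,B) = ρ·SD(A)·SD(B) = 0.2·12.5·3.5 = 8.75
var(-0.5A - 1.5B) = (-0.5)²·var(A) + (-1.5)²·var(B) + 2·(-0.5)·(-1.5)·Cov(A,B)
= 0.25·156.25 + 2.25·12.25 + 1.5·8.75 = 79.75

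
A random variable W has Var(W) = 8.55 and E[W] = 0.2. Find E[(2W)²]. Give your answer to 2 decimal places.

34.36

E[2W] = 2·0.2 = 0.4
Var(2W) = (2)²·8.55 = 34.2
E[(2W)²] = Var((2W)) + (E[(2W)])² = 34.2 + (0.4)² = 34.36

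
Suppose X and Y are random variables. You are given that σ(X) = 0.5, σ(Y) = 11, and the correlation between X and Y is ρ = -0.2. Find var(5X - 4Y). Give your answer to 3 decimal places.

var(X) = (0.5)² = 0.25;  var(Y) = (11)² = 121
Cov(X,Y) = ρ·σ(X)·σ(Y) = -0.2·0.5·11 = -1.1
var(5X - 4Y) = (5)²·var(X) + (-4)²·var(Y) + 2·(5)·(-4)·Cov(X,Y)
= 25·0.25 + 16·121 + -40·-1.1 = 1986.25

1986.250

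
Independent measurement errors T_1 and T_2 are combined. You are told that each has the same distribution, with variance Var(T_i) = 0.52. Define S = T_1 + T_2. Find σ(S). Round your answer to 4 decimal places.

1.0198

By independence, Var(S) = (1)²Var(T_1) + (1)²Var(T_2)
= (1)²·0.52 + (1)²·0.52 = 1.04
σ(S) = √1.04 ≈ 1.0198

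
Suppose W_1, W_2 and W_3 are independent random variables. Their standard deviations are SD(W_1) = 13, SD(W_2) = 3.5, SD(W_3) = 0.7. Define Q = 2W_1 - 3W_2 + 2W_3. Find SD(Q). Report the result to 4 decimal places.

28.0751

var(W_1) = 169, var(W_2) = 12.25, var(W_3) = 0.49
By independence, var(Q) = (2)²var(W_1) + (-3)²var(W_2) + (2)²var(W_3)
= (2)²·169 + (-3)²·12.25 + (2)²·0.49 = 788.21
SD(Q) = √788.21 ≈ 28.0751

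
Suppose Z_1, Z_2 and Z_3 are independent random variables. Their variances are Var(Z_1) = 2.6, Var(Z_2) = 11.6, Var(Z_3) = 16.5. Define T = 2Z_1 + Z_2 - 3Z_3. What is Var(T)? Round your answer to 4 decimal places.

170.5000

By independence, Var(T) = (2)²Var(Z_1) + (1)²Var(Z_2) + (-3)²Var(Z_3)
= (2)²·2.6 + (1)²·11.6 + (-3)²·16.5 = 170.5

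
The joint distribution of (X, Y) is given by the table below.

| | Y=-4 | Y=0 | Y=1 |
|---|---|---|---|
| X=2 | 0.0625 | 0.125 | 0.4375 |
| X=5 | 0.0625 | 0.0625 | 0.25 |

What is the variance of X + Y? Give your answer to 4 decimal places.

4.3398

E[X] = 3.125,  E[Y] = 0.1875,  E[XY] = 0.375
Var(X) = 11.875 − (3.125)² = 2.109375;  Var(Y) = 2.6875 − (0.1875)² = 2.65234375
cov(X,Y) = 0.375 − (3.125)(0.1875) = -0.2109375
Var(X + Y) = (1)²·2.109375 + (1)²·2.65234375 + 2·(1)·(1)·-0.2109375 = 4.33984375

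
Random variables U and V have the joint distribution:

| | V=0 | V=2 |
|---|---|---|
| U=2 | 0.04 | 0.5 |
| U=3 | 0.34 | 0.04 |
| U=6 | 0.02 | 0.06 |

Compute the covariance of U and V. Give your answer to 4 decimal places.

-0.2800

E[U] = 2.7,  E[V] = 1.2
E[UV] = 2.96
Cov(U,V) = E[UV] − E[U]E[V] = 2.96 − (2.7)(1.2) = -0.28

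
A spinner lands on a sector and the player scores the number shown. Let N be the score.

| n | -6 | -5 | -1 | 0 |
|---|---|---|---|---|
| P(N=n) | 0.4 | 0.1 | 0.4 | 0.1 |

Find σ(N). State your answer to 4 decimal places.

E[N] = (-6)(0.4) + (-5)(0.1) + (-1)(0.4) + (0)(0.1) = -3.3
E[N²] = (-6)²(0.4) + (-5)²(0.1) + (-1)²(0.4) + (0)²(0.1) = 17.3
var(N) = E[N²] − (E[N])² = 17.3 − (-3.3)² = 6.41
σ(N) = √6.41 ≈ 2.5318

2.5318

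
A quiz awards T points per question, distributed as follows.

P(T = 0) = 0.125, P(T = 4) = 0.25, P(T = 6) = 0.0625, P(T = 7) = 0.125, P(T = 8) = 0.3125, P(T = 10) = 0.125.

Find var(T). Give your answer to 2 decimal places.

E[T] = (0)(0.125) + (4)(0.25) + (6)(0.0625) + (7)(0.125) + (8)(0.3125) + (10)(0.125) = 6
E[T²] = (0)²(0.125) + (4)²(0.25) + (6)²(0.0625) + (7)²(0.125) + (8)²(0.3125) + (10)²(0.125) = 44.875
var(T) = E[T²] − (E[T])² = 44.875 − (6)² = 8.875

8.88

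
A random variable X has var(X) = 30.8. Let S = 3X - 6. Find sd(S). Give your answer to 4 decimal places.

16.6493

var(3X - 6) = (3)²·30.8 = 277.2
sd(S) = √277.2 ≈ 16.6493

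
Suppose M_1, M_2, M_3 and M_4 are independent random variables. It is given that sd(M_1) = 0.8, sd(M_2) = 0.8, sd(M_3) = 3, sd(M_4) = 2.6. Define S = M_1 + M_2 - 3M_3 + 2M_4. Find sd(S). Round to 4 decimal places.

var(M_1) = 0.64, var(M_2) = 0.64, var(M_3) = 9, var(M_4) = 6.76
By independence, var(S) = (1)²var(M_1) + (1)²var(M_2) + (-3)²var(M_3) + (2)²var(M_4)
= (1)²·0.64 + (1)²·0.64 + (-3)²·9 + (2)²·6.76 = 109.32
sd(S) = √109.32 ≈ 10.4556

10.4556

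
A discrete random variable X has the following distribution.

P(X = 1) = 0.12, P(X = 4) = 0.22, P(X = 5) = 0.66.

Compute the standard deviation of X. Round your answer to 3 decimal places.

1.285

E[X] = (1)(0.12) + (4)(0.22) + (5)(0.66) = 4.3
E[X²] = (1)²(0.12) + (4)²(0.22) + (5)²(0.66) = 20.14
var(X) = E[X²] − (E[X])² = 20.14 − (4.3)² = 1.65
σ(X) = √1.65 ≈ 1.285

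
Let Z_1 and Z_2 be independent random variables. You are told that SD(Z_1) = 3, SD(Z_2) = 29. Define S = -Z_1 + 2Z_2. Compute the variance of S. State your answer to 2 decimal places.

3373.00

var(Z_1) = 9, var(Z_2) = 841
By independence, var(S) = (-1)²var(Z_1) + (2)²var(Z_2)
= (-1)²·9 + (2)²·841 = 3373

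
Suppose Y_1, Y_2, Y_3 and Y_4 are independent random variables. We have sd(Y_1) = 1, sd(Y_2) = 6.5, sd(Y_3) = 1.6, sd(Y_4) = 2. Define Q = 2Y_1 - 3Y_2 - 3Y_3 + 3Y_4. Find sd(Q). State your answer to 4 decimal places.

21.0545

var(Y_1) = 1, var(Y_2) = 42.25, var(Y_3) = 2.56, var(Y_4) = 4
By independence, var(Q) = (2)²var(Y_1) + (-3)²var(Y_2) + (-3)²var(Y_3) + (3)²var(Y_4)
= (2)²·1 + (-3)²·42.25 + (-3)²·2.56 + (3)²·4 = 443.29
sd(Q) = √443.29 ≈ 21.0545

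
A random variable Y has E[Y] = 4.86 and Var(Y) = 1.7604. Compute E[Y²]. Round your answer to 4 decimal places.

25.3800

E[Y²] = Var(Y) + (E[Y])² = 1.7604 + (4.86)² = 25.38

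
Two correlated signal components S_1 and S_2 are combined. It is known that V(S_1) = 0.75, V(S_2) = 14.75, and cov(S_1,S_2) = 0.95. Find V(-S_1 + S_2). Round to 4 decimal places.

13.6000

V(-S_1 + S_2) = (-1)²·V(S_1) + (1)²·V(S_2) + 2·(-1)·(1)·cov(S_1,S_2)
= 1·0.75 + 1·14.75 + -2·0.95 = 13.6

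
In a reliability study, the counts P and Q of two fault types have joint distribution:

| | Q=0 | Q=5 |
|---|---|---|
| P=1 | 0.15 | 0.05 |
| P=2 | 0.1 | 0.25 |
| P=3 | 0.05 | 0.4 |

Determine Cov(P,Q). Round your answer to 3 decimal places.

E[P] = 2.25,  E[Q] = 3.5
E[PQ] = 8.75
Cov(P,Q) = E[PQ] − E[P]E[Q] = 8.75 − (2.25)(3.5) = 0.875

0.875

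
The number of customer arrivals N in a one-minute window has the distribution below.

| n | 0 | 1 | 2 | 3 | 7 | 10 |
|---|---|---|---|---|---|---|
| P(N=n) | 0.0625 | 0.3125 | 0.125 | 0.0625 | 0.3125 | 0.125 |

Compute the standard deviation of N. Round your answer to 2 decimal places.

3.41

E[N] = (0)(0.0625) + (1)(0.3125) + (2)(0.125) + (3)(0.0625) + (7)(0.3125) + (10)(0.125) = 4.1875
E[N²] = (0)²(0.0625) + (1)²(0.3125) + (2)²(0.125) + (3)²(0.0625) + (7)²(0.3125) + (10)²(0.125) = 29.1875
Var(N) = E[N²] − (E[N])² = 29.1875 − (4.1875)² = 11.65234375
SD(N) = √11.65234375 ≈ 3.41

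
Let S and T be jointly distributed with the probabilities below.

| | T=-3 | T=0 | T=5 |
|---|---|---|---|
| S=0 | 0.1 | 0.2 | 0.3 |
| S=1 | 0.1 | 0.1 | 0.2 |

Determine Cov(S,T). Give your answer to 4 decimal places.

E[S] = 0.4,  E[T] = 1.9
E[ST] = 0.7
Cov(S,T) = E[ST] − E[S]E[T] = 0.7 − (0.4)(1.9) = -0.06

-0.0600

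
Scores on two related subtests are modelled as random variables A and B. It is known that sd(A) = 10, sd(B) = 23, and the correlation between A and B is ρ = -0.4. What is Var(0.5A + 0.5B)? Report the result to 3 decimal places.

Var(A) = (10)² = 100;  Var(B) = (23)² = 529
Cov(A,B) = ρ·sd(A)·sd(B) = -0.4·10·23 = -92
Var(0.5A + 0.5B) = (0.5)²·Var(A) + (0.5)²·Var(B) + 2·(0.5)·(0.5)·Cov(A,B)
= 0.25·100 + 0.25·529 + 0.5·-92 = 111.25

111.250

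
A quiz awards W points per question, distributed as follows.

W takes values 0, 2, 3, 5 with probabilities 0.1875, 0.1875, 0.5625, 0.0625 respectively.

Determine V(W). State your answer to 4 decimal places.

E[W] = (0)(0.1875) + (2)(0.1875) + (3)(0.5625) + (5)(0.0625) = 2.375
E[W²] = (0)²(0.1875) + (2)²(0.1875) + (3)²(0.5625) + (5)²(0.0625) = 7.375
V(W) = E[W²] − (E[W])² = 7.375 − (2.375)² = 1.734375

1.7344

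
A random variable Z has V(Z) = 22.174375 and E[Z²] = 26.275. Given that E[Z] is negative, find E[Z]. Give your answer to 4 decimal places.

(E[Z])² = E[Z²] − V(Z) = 26.275 − 22.174375 = 4.100625
E[Z] = −√4.100625 = -2.025

-2.0250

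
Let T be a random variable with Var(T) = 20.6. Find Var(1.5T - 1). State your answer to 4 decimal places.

46.3500

Var(1.5T - 1) = (1.5)²·Var(T) = 2.25·20.6 = 46.35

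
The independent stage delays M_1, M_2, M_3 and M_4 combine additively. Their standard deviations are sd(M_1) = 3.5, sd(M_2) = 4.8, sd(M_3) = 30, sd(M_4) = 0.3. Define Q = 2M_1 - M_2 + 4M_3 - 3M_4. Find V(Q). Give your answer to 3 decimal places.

14472.850

V(M_1) = 12.25, V(M_2) = 23.04, V(M_3) = 900, V(M_4) = 0.09
By independence, V(Q) = (2)²V(M_1) + (-1)²V(M_2) + (4)²V(M_3) + (-3)²V(M_4)
= (2)²·12.25 + (-1)²·23.04 + (4)²·900 + (-3)²·0.09 = 14472.85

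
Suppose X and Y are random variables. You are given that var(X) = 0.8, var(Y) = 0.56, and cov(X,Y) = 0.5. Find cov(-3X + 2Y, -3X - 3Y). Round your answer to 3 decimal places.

cov(-3X + 2Y, -3X - 3Y) = (-3)(-3)var(X) + (2)(-3)var(Y) + [(-3)(-3) + (2)(-3)]cov(X,Y)
= 9·0.8 + -6·0.56 + 3·0.5 = 5.34

5.340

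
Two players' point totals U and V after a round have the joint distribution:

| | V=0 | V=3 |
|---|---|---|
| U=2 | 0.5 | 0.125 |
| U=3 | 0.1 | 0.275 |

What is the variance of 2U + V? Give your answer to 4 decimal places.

E[U] = 2.375,  E[V] = 1.2,  E[UV] = 3.225
var(U) = 5.875 − (2.375)² = 0.234375;  var(V) = 3.6 − (1.2)² = 2.16
Cov(U,V) = 3.225 − (2.375)(1.2) = 0.375
var(2U + V) = (2)²·0.234375 + (1)²·2.16 + 2·(2)·(1)·0.375 = 4.5975

4.5975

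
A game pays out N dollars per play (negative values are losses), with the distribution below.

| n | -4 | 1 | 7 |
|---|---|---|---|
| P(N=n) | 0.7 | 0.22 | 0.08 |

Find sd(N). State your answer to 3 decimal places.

E[N] = (-4)(0.7) + (1)(0.22) + (7)(0.08) = -2.02
E[N²] = (-4)²(0.7) + (1)²(0.22) + (7)²(0.08) = 15.34
var(N) = E[N²] − (E[N])² = 15.34 − (-2.02)² = 11.2596
sd(N) = √11.2596 ≈ 3.356

3.356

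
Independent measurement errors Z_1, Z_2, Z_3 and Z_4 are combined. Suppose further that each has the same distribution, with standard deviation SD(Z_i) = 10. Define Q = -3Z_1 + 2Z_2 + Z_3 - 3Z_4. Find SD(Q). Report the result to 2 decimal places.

47.96

var(Z_i) = (10)² = 100
By independence, var(Q) = (-3)²var(Z_1) + (2)²var(Z_2) + (1)²var(Z_3) + (-3)²var(Z_4)
= (-3)²·100 + (2)²·100 + (1)²·100 + (-3)²·100 = 2300
SD(Q) = √2300 ≈ 47.96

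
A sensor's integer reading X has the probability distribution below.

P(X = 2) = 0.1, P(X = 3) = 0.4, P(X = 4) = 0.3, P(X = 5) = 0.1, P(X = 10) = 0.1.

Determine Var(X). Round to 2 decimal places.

4.49

E[X] = (2)(0.1) + (3)(0.4) + (4)(0.3) + (5)(0.1) + (10)(0.1) = 4.1
E[X²] = (2)²(0.1) + (3)²(0.4) + (4)²(0.3) + (5)²(0.1) + (10)²(0.1) = 21.3
Var(X) = E[X²] − (E[X])² = 21.3 − (4.1)² = 4.49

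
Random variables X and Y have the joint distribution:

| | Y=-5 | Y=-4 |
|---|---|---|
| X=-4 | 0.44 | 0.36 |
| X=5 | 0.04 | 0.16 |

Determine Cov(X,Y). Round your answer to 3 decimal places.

0.504

E[X] = -2.2,  E[Y] = -4.48
E[XY] = 10.36
Cov(X,Y) = E[XY] − E[X]E[Y] = 10.36 − (-2.2)(-4.48) = 0.504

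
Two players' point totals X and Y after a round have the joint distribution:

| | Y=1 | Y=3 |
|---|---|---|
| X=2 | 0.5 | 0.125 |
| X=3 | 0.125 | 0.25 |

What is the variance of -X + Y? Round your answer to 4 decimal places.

E[X] = 2.375,  E[Y] = 1.75,  E[XY] = 4.375
V(X) = 5.875 − (2.375)² = 0.234375;  V(Y) = 4 − (1.75)² = 0.9375
cov(X,Y) = 4.375 − (2.375)(1.75) = 0.21875
V(-X + Y) = (-1)²·0.234375 + (1)²·0.9375 + 2·(-1)·(1)·0.21875 = 0.734375

0.7344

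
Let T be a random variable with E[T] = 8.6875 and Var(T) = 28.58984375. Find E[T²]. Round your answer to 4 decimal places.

E[T²] = Var(T) + (E[T])² = 28.58984375 + (8.6875)² = 104.0625

104.0625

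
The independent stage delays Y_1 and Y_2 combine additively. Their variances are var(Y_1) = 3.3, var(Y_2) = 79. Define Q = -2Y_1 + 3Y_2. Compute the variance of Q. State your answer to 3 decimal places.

724.200

By independence, var(Q) = (-2)²var(Y_1) + (3)²var(Y_2)
= (-2)²·3.3 + (3)²·79 = 724.2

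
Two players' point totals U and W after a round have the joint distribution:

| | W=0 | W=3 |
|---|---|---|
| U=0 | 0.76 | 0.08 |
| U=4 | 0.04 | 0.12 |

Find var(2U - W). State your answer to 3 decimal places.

5.818

E[U] = 0.64,  E[W] = 0.6,  E[UW] = 1.44
var(U) = 2.56 − (0.64)² = 2.1504;  var(W) = 1.8 − (0.6)² = 1.44
cov(U,W) = 1.44 − (0.64)(0.6) = 1.056
var(2U - W) = (2)²·2.1504 + (-1)²·1.44 + 2·(2)·(-1)·1.056 = 5.8176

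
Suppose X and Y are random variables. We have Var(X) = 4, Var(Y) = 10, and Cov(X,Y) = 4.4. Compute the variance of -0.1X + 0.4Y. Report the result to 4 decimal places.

1.2880

Var(-0.1X + 0.4Y) = (-0.1)²·Var(X) + (0.4)²·Var(Y) + 2·(-0.1)·(0.4)·Cov(X,Y)
= 0.01·4 + 0.16·10 + -0.08·4.4 = 1.288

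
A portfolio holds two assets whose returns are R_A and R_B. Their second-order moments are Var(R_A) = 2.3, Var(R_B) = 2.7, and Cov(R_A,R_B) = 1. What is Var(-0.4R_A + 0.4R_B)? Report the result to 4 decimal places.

Var(-0.4R_A + 0.4R_B) = (-0.4)²·Var(R_A) + (0.4)²·Var(R_B) + 2·(-0.4)·(0.4)·Cov(R_A,R_B)
= 0.16·2.3 + 0.16·2.7 + -0.32·1 = 0.48

0.4800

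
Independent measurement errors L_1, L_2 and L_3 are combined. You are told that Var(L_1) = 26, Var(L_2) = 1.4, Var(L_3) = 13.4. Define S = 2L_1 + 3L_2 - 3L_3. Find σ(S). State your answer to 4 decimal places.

15.4013

By independence, Var(S) = (2)²Var(L_1) + (3)²Var(L_2) + (-3)²Var(L_3)
= (2)²·26 + (3)²·1.4 + (-3)²·13.4 = 237.2
σ(S) = √237.2 ≈ 15.4013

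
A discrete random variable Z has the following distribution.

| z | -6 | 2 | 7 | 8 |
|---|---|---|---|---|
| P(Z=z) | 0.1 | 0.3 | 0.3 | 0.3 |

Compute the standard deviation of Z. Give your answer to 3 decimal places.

E[Z] = (-6)(0.1) + (2)(0.3) + (7)(0.3) + (8)(0.3) = 4.5
E[Z²] = (-6)²(0.1) + (2)²(0.3) + (7)²(0.3) + (8)²(0.3) = 38.7
Var(Z) = E[Z²] − (E[Z])² = 38.7 − (4.5)² = 18.45
σ(Z) = √18.45 ≈ 4.295

4.295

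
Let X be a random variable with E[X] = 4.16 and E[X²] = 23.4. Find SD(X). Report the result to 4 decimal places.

2.4687

Var(X) = 23.4 − (4.16)² = 6.0944
SD(X) = √6.0944 ≈ 2.4687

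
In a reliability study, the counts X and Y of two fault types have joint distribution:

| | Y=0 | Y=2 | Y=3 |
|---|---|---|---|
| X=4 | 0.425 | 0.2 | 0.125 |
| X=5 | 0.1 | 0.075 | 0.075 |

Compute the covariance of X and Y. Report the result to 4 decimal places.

0.0875

E[X] = 4.25,  E[Y] = 1.15
E[XY] = 4.975
cov(X,Y) = E[XY] − E[X]E[Y] = 4.975 − (4.25)(1.15) = 0.0875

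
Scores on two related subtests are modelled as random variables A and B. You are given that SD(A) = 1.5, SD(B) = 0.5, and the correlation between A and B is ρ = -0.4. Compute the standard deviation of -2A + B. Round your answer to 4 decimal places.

Var(A) = (1.5)² = 2.25;  Var(B) = (0.5)² = 0.25
Cov(A,B) = ρ·SD(A)·SD(B) = -0.4·1.5·0.5 = -0.3
Var(-2A + B) = (-2)²·Var(A) + (1)²·Var(B) + 2·(-2)·(1)·Cov(A,B)
= 4·2.25 + 1·0.25 + -4·-0.3 = 10.45
SD(-2A + B) = √10.45 ≈ 3.2326

3.2326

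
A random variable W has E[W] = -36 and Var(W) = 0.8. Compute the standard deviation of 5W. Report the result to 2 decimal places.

4.47

Var(5W) = (5)²·0.8 = 20
σ(5W) = √20 ≈ 4.47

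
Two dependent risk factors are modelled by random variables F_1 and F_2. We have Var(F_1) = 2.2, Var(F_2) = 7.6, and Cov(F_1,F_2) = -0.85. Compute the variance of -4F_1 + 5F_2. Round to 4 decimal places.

Var(-4F_1 + 5F_2) = (-4)²·Var(F_1) + (5)²·Var(F_2) + 2·(-4)·(5)·Cov(F_1,F_2)
= 16·2.2 + 25·7.6 + -40·-0.85 = 259.2

259.2000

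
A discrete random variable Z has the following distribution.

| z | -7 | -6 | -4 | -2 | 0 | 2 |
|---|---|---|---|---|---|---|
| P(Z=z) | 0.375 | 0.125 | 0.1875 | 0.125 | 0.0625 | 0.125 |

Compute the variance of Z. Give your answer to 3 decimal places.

E[Z] = (-7)(0.375) + (-6)(0.125) + (-4)(0.1875) + (-2)(0.125) + (0)(0.0625) + (2)(0.125) = -4.125
E[Z²] = (-7)²(0.375) + (-6)²(0.125) + (-4)²(0.1875) + (-2)²(0.125) + (0)²(0.0625) + (2)²(0.125) = 26.875
V(Z) = E[Z²] − (E[Z])² = 26.875 − (-4.125)² = 9.859375

9.859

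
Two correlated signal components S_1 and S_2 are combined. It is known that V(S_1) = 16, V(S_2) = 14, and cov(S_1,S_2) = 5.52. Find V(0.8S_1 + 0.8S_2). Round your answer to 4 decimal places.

V(0.8S_1 + 0.8S_2) = (0.8)²·V(S_1) + (0.8)²·V(S_2) + 2·(0.8)·(0.8)·cov(S_1,S_2)
= 0.64·16 + 0.64·14 + 1.28·5.52 = 26.2656

26.2656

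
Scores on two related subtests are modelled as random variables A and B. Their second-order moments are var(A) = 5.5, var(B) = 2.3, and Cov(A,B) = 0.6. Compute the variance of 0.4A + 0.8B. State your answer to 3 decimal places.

var(0.4A + 0.8B) = (0.4)²·var(A) + (0.8)²·var(B) + 2·(0.4)·(0.8)·Cov(A,B)
= 0.16·5.5 + 0.64·2.3 + 0.64·0.6 = 2.736

2.736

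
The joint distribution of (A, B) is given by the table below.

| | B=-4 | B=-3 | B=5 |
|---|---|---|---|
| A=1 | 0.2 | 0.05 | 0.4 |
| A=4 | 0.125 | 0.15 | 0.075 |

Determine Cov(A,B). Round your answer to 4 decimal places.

E[A] = 2.05,  E[B] = 0.475
E[AB] = -1.25
Cov(A,B) = E[AB] − E[A]E[B] = -1.25 − (2.05)(0.475) = -2.22375

-2.2238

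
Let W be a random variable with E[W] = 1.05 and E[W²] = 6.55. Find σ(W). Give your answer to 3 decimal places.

Var(W) = 6.55 − (1.05)² = 5.4475
σ(W) = √5.4475 ≈ 2.334

2.334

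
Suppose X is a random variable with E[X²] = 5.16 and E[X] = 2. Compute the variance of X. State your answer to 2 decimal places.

1.16

var(X) = 5.16 − (2)² = 1.16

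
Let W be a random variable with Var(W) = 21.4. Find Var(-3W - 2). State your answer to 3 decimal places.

192.600

Var(-3W - 2) = (-3)²·Var(W) = 9·21.4 = 192.6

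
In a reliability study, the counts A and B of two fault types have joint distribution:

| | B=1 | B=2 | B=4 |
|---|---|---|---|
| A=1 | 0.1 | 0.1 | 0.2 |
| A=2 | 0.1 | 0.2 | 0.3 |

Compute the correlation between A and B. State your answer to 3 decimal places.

E[A] = 1.6,  E[B] = 2.8
E[AB] = 4.5
Cov(A,B) = E[AB] − E[A]E[B] = 4.5 − (1.6)(2.8) = 0.02
Var(A) = 0.24,  Var(B) = 1.56
ρ = 0.02 / √(0.24·1.56) ≈ 0.033

0.033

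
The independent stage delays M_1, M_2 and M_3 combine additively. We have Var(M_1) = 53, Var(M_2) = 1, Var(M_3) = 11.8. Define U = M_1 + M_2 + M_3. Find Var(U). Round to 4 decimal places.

By independence, Var(U) = (1)²Var(M_1) + (1)²Var(M_2) + (1)²Var(M_3)
= (1)²·53 + (1)²·1 + (1)²·11.8 = 65.8

65.8000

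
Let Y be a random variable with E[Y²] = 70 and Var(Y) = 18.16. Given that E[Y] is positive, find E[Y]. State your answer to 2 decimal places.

(E[Y])² = E[Y²] − Var(Y) = 70 − 18.16 = 51.84
E[Y] = √51.84 = 7.2

7.20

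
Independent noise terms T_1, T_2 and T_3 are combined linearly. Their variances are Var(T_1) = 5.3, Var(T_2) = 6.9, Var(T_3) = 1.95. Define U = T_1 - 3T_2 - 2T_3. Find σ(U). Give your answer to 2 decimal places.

By independence, Var(U) = (1)²Var(T_1) + (-3)²Var(T_2) + (-2)²Var(T_3)
= (1)²·5.3 + (-3)²·6.9 + (-2)²·1.95 = 75.2
σ(U) = √75.2 ≈ 8.67

8.67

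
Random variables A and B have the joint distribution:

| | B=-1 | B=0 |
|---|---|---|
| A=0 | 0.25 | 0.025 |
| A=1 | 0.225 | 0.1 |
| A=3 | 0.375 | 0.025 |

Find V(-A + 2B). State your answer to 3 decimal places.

E[A] = 1.525,  E[B] = -0.85,  E[AB] = -1.35
V(A) = 3.925 − (1.525)² = 1.599375;  V(B) = 0.85 − (-0.85)² = 0.1275
cov(A,B) = -1.35 − (1.525)(-0.85) = -0.05375
V(-A + 2B) = (-1)²·1.599375 + (2)²·0.1275 + 2·(-1)·(2)·-0.05375 = 2.324375

2.324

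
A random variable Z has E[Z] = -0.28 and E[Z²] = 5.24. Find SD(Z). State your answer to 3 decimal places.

2.272

V(Z) = 5.24 − (-0.28)² = 5.1616
SD(Z) = √5.1616 ≈ 2.272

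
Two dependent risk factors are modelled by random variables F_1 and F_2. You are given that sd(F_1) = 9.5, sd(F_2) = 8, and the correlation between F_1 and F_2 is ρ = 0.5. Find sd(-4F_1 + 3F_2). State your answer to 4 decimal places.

Var(F_1) = (9.5)² = 90.25;  Var(F_2) = (8)² = 64
cov(F_1,F_2) = ρ·sd(F_1)·sd(F_2) = 0.5·9.5·8 = 38
Var(-4F_1 + 3F_2) = (-4)²·Var(F_1) + (3)²·Var(F_2) + 2·(-4)·(3)·cov(F_1,F_2)
= 16·90.25 + 9·64 + -24·38 = 1108
sd(-4F_1 + 3F_2) = √1108 ≈ 33.2866

33.2866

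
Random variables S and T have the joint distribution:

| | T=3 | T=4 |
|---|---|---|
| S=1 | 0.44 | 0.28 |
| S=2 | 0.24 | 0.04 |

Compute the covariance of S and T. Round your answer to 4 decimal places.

E[S] = 1.28,  E[T] = 3.32
E[ST] = 4.2
cov(S,T) = E[ST] − E[S]E[T] = 4.2 − (1.28)(3.32) = -0.0496

-0.0496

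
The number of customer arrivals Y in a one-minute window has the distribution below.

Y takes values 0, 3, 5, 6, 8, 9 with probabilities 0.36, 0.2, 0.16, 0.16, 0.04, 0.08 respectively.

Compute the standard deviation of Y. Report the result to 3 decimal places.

E[Y] = (0)(0.36) + (3)(0.2) + (5)(0.16) + (6)(0.16) + (8)(0.04) + (9)(0.08) = 3.4
E[Y²] = (0)²(0.36) + (3)²(0.2) + (5)²(0.16) + (6)²(0.16) + (8)²(0.04) + (9)²(0.08) = 20.6
Var(Y) = E[Y²] − (E[Y])² = 20.6 − (3.4)² = 9.04
sd(Y) = √9.04 ≈ 3.007

3.007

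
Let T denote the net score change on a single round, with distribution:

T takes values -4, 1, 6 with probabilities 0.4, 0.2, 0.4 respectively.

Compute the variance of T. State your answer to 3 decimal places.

20.000

E[T] = (-4)(0.4) + (1)(0.2) + (6)(0.4) = 1
E[T²] = (-4)²(0.4) + (1)²(0.2) + (6)²(0.4) = 21
Var(T) = E[T²] − (E[T])² = 21 − (1)² = 20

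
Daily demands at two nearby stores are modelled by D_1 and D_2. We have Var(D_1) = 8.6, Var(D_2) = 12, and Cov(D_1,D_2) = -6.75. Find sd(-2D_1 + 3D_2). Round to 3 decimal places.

Var(-2D_1 + 3D_2) = (-2)²·Var(D_1) + (3)²·Var(D_2) + 2·(-2)·(3)·Cov(D_1,D_2)
= 4·8.6 + 9·12 + -12·-6.75 = 223.4
sd(-2D_1 + 3D_2) = √223.4 ≈ 14.947

14.947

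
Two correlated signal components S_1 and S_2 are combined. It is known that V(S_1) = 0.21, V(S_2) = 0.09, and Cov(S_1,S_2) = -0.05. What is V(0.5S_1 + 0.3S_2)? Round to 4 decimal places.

0.0456

V(0.5S_1 + 0.3S_2) = (0.5)²·V(S_1) + (0.3)²·V(S_2) + 2·(0.5)·(0.3)·Cov(S_1,S_2)
= 0.25·0.21 + 0.09·0.09 + 0.3·-0.05 = 0.0456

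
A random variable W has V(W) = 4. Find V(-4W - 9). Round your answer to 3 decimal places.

V(-4W - 9) = (-4)²·V(W) = 16·4 = 64

64.000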